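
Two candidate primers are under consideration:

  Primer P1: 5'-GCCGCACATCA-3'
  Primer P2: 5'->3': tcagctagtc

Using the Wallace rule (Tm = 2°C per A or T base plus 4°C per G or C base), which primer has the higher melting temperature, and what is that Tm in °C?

Primer P1, 36°C

Primer P1: A+T=4, G+C=7 → Tm = 2(4)+4(7) = 36°C
Primer P2: A+T=5, G+C=5 → Tm = 2(5)+4(5) = 30°C
36°C vs 30°C → primer P1 is higher.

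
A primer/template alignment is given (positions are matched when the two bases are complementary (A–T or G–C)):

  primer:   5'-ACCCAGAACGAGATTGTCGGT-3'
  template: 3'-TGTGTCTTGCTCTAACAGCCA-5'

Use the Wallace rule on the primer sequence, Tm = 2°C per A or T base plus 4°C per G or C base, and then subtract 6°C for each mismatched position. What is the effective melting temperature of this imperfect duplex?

58°C

Primer base counts: A=6, T=4, G=6, C=5 → A+T=10, G+C=11
Perfect-match Tm = 2(10) + 4(11) = 20 + 44 = 64°C
Mismatches (positions where the bases are not complementary): 1 (at position 3)
Effective Tm = 64 − 1×6 = 64 − 6 = 58°C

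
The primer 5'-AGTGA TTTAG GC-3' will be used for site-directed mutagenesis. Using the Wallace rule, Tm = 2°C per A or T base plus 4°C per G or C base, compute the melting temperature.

C=1, T=4, G=4, A=3
So N_AT = 7 and N_GC = 5.
Tm = 2(7) + 4(5) = 14 + 20 = 34°C

34°C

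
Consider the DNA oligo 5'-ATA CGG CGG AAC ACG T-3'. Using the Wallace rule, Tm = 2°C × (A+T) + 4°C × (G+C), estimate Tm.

50°C

Scanning the sequence gives T=2, C=4, A=5, G=5.
AT pairs contribute 7, GC pairs contribute 9.
Tm = 2×7 + 4×9 = 50°C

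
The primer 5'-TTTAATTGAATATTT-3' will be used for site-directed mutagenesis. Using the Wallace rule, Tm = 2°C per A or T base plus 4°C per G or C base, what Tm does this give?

Base counts: G=1, A=5, C=0, T=9
So N_AT = 14 and N_GC = 1.
Tm = 4·1 + 2·14 = 4 + 28 = 32°C

32°C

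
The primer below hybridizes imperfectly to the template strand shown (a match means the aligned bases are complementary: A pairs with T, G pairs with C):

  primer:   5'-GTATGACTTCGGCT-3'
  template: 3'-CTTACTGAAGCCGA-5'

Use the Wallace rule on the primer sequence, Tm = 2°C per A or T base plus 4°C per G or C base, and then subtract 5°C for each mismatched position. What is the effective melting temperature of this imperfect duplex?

Primer base counts: A=2, T=5, G=4, C=3 → A+T=7, G+C=7
Perfect-match Tm = 2(7) + 4(7) = 14 + 28 = 42°C
Mismatches (positions where the bases are not complementary): 1 (at position 2)
Effective Tm = 42 − 1×5 = 42 − 5 = 37°C

37°C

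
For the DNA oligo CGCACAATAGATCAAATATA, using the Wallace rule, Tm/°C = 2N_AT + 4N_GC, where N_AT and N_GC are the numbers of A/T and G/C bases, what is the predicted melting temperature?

52°C

G=2, A=10, C=4, T=4
AT pairs contribute 14, GC pairs contribute 6.
Tm = 2×14 + 4×6 = 52°C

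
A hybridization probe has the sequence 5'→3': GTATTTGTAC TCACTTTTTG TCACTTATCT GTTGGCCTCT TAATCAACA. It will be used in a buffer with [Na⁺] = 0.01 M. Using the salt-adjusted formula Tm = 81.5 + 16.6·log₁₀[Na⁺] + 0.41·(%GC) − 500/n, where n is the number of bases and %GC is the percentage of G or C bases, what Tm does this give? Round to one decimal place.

52.3°C

Length n = 49. Scanning the sequence gives G=6, A=10, T=22, C=11.
G+C = 17, so %GC = 17/49 × 100 = 34.694%
Salt term: 16.6 × (-2) = -33.2
GC term: 0.41 × 34.694 = 14.225; length term: −500/49 = −10.204
Tm = 81.5 + (-33.2) + 14.225 − 10.204 = 52.321 → 52.3°C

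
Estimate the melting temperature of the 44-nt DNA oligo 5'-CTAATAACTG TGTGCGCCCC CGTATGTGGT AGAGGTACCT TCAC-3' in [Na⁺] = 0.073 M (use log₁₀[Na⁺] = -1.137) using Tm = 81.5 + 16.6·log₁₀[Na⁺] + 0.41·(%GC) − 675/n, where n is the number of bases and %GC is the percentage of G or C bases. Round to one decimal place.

Length n = 44. Base counts: G=11, A=9, C=12, T=12
G+C = 23, so %GC = 23/44 × 100 = 52.273%
Salt term: 16.6 × (-1.137) = -18.874
GC term: 0.41 × 52.273 = 21.432; length term: −675/44 = −15.341
Tm = 81.5 + (-18.874) + 21.432 − 15.341 = 68.717 → 68.7°C

68.7°C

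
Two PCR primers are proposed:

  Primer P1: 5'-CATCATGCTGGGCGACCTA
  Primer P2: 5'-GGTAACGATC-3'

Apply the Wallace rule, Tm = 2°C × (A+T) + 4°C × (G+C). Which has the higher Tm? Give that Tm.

Primer P1: A+T=8, G+C=11 → Tm = 2(8)+4(11) = 60°C
Primer P2: A+T=5, G+C=5 → Tm = 2(5)+4(5) = 30°C
60°C vs 30°C → primer P1 is higher.

Primer P1, 60°C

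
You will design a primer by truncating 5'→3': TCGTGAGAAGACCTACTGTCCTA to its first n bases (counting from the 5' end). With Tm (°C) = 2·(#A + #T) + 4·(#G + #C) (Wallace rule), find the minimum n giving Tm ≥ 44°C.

n = 15

First 14 bases: TCGTGAGAAGACCT → Tm = 42°C (< 44°C)
First 15 bases: TCGTGAGAAGACCTA → Tm = 44°C (≥ 44°C)
Each additional base adds 2°C (A/T) or 4°C (G/C), so Tm is non-decreasing in n; n = 15 is the first length to reach 44°C.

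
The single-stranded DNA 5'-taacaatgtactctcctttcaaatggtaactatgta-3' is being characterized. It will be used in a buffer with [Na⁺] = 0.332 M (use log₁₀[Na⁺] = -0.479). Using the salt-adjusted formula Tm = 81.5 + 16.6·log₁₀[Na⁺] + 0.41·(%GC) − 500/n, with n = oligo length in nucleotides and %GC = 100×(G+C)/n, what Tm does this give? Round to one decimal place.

Length n = 36. Counting bases: C=7, G=4, A=12, T=13
G+C = 11, so %GC = 11/36 × 100 = 30.556%
Salt term: 16.6 × (-0.479) = -7.951
GC term: 0.41 × 30.556 = 12.528; length term: −500/36 = −13.889
Tm = 81.5 + (-7.951) + 12.528 − 13.889 = 72.188 → 72.2°C

72.2°C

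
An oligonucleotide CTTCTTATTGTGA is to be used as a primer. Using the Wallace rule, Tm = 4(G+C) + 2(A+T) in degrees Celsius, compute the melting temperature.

34°C

Base counts: T=7, G=2, A=2, C=2
AT pairs contribute 9, GC pairs contribute 4.
Tm = 2(9) + 4(4) = 18 + 16 = 34°C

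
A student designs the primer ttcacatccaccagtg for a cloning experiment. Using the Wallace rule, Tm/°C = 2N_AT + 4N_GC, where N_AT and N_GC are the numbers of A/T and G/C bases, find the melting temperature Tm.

48°C

Scanning the sequence gives C=6, A=4, G=2, T=4.
A+T = 8, G+C = 8
Tm = 2(8) + 4(8) = 16 + 32 = 48°C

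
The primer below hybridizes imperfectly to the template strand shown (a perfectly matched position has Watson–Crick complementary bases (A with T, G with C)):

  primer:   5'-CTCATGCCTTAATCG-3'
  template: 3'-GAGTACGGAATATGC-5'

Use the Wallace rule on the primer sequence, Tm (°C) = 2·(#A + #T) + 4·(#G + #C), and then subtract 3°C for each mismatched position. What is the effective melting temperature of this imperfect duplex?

Primer base counts: A=3, T=5, G=2, C=5 → A+T=8, G+C=7
Perfect-match Tm = 2(8) + 4(7) = 16 + 28 = 44°C
Mismatches (positions where the bases are not complementary): 2 (at positions 12, 13)
Effective Tm = 44 − 2×3 = 44 − 6 = 38°C

38°C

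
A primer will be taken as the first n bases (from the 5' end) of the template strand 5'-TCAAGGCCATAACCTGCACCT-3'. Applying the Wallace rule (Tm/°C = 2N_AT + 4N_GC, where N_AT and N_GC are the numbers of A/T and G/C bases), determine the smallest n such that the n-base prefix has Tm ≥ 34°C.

n = 12

First 11 bases: TCAAGGCCATA → Tm = 32°C (< 34°C)
First 12 bases: TCAAGGCCATAA → Tm = 34°C (≥ 34°C)
Since every base adds ≥2°C, Tm only increases with n, so the threshold is first crossed at n = 12.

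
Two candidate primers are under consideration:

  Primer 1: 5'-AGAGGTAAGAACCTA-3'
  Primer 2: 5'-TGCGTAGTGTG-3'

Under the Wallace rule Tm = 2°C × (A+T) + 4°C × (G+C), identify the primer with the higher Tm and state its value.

Primer 1, 42°C

Primer 1: A+T=9, G+C=6 → Tm = 2(9)+4(6) = 42°C
Primer 2: A+T=5, G+C=6 → Tm = 2(5)+4(6) = 34°C
42°C vs 34°C → primer 1 is higher.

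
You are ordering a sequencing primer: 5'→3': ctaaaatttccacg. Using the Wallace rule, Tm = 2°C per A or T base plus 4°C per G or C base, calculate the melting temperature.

38°C

T=4, C=4, A=5, G=1
A+T = 9, G+C = 5
Tm = 2(9) + 4(5) = 18 + 20 = 38°C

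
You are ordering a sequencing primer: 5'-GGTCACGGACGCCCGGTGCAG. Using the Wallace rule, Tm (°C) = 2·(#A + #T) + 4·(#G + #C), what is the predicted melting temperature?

T=2, C=7, G=9, A=3
AT pairs contribute 5, GC pairs contribute 16.
Tm = 2×5 + 4×16 = 74°C

74°C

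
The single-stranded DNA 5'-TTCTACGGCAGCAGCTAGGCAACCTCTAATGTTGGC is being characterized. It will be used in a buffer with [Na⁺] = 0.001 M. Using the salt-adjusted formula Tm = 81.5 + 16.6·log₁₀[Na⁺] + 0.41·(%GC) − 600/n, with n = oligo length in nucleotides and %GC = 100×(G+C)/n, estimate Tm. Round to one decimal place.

36.7°C

Length n = 36. Counting bases: A=8, C=10, G=9, T=9
G+C = 19, so %GC = 19/36 × 100 = 52.778%
Salt term: 16.6 × (-3) = -49.8
GC term: 0.41 × 52.778 = 21.639; length term: −600/36 = −16.667
Tm = 81.5 + (-49.8) + 21.639 − 16.667 = 36.672 → 36.7°C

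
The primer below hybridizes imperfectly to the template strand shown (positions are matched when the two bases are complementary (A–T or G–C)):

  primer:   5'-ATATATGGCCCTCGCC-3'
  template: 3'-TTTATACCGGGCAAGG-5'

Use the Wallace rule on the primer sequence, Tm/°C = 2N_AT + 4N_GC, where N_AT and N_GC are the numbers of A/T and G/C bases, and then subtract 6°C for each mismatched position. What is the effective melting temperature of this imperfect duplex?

26°C

Primer base counts: A=3, T=4, G=3, C=6 → A+T=7, G+C=9
Perfect-match Tm = 2(7) + 4(9) = 14 + 36 = 50°C
Mismatches (positions where the bases are not complementary): 4 (at positions 2, 12, 13, 14)
Effective Tm = 50 − 4×6 = 50 − 24 = 26°C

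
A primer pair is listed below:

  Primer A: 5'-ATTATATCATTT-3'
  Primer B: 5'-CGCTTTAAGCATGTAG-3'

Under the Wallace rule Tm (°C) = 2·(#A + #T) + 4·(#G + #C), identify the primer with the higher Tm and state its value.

Primer A: A+T=11, G+C=1 → Tm = 2(11)+4(1) = 26°C
Primer B: A+T=9, G+C=7 → Tm = 2(9)+4(7) = 46°C
26°C vs 46°C → primer B is higher.

Primer B, 46°C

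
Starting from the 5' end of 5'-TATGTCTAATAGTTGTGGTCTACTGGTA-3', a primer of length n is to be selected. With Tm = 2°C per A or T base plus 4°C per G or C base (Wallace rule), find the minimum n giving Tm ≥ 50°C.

First 18 bases: TATGTCTAATAGTTGTGG → Tm = 48°C (< 50°C)
First 19 bases: TATGTCTAATAGTTGTGGT → Tm = 50°C (≥ 50°C)
Each additional base adds 2°C (A/T) or 4°C (G/C), so Tm is non-decreasing in n; n = 19 is the first length to reach 50°C.

n = 19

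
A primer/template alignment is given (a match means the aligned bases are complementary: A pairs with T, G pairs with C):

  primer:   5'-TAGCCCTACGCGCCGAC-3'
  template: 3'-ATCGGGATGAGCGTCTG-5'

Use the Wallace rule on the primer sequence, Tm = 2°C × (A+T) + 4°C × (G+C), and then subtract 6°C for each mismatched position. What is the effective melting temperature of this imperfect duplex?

46°C

Primer base counts: A=3, T=2, G=4, C=8 → A+T=5, G+C=12
Perfect-match Tm = 2(5) + 4(12) = 10 + 48 = 58°C
Mismatches (positions where the bases are not complementary): 2 (at positions 10, 14)
Effective Tm = 58 − 2×6 = 58 − 12 = 46°C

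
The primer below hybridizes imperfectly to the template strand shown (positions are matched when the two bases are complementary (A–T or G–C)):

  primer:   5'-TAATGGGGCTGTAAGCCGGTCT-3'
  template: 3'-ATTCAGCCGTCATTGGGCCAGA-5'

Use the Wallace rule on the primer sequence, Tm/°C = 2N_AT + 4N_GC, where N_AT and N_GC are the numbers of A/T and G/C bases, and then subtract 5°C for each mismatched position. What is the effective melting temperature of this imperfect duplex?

43°C

Primer base counts: A=4, T=6, G=8, C=4 → A+T=10, G+C=12
Perfect-match Tm = 2(10) + 4(12) = 20 + 48 = 68°C
Mismatches (positions where the bases are not complementary): 5 (at positions 4, 5, 6, 10, 15)
Effective Tm = 68 − 5×5 = 68 − 25 = 43°C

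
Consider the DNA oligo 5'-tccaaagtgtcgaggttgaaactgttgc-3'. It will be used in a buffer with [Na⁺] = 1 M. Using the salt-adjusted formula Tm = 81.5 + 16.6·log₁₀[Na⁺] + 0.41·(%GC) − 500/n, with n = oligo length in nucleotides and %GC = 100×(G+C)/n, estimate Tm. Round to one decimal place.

Length n = 28. Base counts: G=8, T=8, C=5, A=7
G+C = 13, so %GC = 13/28 × 100 = 46.429%
Salt term: 16.6 × (0) = 0
GC term: 0.41 × 46.429 = 19.036; length term: −500/28 = −17.857
Tm = 81.5 + (0) + 19.036 − 17.857 = 82.679 → 82.7°C

82.7°C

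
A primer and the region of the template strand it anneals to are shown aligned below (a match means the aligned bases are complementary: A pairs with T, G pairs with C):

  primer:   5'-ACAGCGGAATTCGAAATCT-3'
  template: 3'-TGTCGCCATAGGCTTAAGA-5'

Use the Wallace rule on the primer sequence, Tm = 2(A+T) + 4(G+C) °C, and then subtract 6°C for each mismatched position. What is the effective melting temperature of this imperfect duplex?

36°C

Primer base counts: A=7, T=4, G=4, C=4 → A+T=11, G+C=8
Perfect-match Tm = 2(11) + 4(8) = 22 + 32 = 54°C
Mismatches (positions where the bases are not complementary): 3 (at positions 8, 11, 16)
Effective Tm = 54 − 3×6 = 54 − 18 = 36°C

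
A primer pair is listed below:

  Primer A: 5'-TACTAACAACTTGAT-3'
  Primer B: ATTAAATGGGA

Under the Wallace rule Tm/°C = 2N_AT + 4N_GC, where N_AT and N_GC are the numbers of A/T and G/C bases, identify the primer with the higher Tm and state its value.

Primer A: A+T=11, G+C=4 → Tm = 2(11)+4(4) = 38°C
Primer B: A+T=8, G+C=3 → Tm = 2(8)+4(3) = 28°C
38°C vs 28°C → primer A is higher.

Primer A, 38°C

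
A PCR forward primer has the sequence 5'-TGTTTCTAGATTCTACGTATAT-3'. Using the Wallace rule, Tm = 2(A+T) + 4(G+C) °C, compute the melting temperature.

Counting bases: A=5, C=3, G=3, T=11
A+T = 16, G+C = 6
Tm = 2×16 + 4×6 = 56°C

56°C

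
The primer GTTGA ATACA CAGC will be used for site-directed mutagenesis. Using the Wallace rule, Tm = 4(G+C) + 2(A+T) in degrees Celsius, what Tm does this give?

40°C

Base counts: T=3, C=3, A=5, G=3
A+T = 8, G+C = 6
Tm = 2×8 + 4×6 = 40°C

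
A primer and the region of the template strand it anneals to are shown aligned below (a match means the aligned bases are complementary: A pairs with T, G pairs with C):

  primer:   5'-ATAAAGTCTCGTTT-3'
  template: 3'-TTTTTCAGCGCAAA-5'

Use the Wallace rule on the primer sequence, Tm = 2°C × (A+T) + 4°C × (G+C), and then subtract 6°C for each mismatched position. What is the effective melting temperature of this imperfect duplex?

Primer base counts: A=4, T=6, G=2, C=2 → A+T=10, G+C=4
Perfect-match Tm = 2(10) + 4(4) = 20 + 16 = 36°C
Mismatches (positions where the bases are not complementary): 2 (at positions 2, 9)
Effective Tm = 36 − 2×6 = 36 − 12 = 24°C

24°C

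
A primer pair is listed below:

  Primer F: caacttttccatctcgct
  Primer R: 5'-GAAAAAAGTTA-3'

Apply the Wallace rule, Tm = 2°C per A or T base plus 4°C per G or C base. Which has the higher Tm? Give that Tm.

Primer F: A+T=10, G+C=8 → Tm = 2(10)+4(8) = 52°C
Primer R: A+T=9, G+C=2 → Tm = 2(9)+4(2) = 26°C
52°C vs 26°C → primer F is higher.

Primer F, 52°C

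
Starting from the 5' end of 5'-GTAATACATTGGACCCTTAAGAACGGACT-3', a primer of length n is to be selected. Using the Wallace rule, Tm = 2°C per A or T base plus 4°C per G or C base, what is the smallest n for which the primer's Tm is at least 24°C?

n = 10

First 9 bases: GTAATACAT → Tm = 22°C (< 24°C)
First 10 bases: GTAATACATT → Tm = 24°C (≥ 24°C)
Since every base adds ≥2°C, Tm only increases with n, so the threshold is first crossed at n = 10.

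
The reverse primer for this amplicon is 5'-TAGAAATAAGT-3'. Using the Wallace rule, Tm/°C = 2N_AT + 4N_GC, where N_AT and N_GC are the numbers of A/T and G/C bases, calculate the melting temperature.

26°C

Scanning the sequence gives T=3, C=0, G=2, A=6.
AT pairs contribute 9, GC pairs contribute 2.
Tm = 2(9) + 4(2) = 18 + 8 = 26°C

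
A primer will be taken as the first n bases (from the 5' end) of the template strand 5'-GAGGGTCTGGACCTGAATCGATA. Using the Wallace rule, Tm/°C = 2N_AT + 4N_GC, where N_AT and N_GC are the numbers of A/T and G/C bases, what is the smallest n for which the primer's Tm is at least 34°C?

n = 10

First 9 bases: GAGGGTCTG → Tm = 30°C (< 34°C)
First 10 bases: GAGGGTCTGG → Tm = 34°C (≥ 34°C)
Since every base adds ≥2°C, Tm only increases with n, so the threshold is first crossed at n = 10.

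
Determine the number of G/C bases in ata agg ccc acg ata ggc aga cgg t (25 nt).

14

Base counts: A=8, T=3, C=6, G=8
Total G or C: 8 + 6 = 14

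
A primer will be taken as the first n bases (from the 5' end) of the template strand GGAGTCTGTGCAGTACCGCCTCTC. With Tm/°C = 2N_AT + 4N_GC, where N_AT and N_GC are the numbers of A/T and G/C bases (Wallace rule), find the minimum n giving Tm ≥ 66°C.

First 19 bases: GGAGTCTGTGCAGTACCGC → Tm = 62°C (< 66°C)
First 20 bases: GGAGTCTGTGCAGTACCGCC → Tm = 66°C (≥ 66°C)
Since every base adds ≥2°C, Tm only increases with n, so the threshold is first crossed at n = 20.

n = 20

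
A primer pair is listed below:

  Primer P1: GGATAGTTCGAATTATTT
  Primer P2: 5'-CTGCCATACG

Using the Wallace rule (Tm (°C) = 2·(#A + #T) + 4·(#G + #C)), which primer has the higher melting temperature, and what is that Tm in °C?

Primer P1, 46°C

Primer P1: A+T=13, G+C=5 → Tm = 2(13)+4(5) = 46°C
Primer P2: A+T=4, G+C=6 → Tm = 2(4)+4(6) = 32°C
46°C vs 32°C → primer P1 is higher.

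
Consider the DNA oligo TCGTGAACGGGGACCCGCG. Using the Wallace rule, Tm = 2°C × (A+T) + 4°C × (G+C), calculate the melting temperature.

66°C

Base counts: A=3, G=8, C=6, T=2
A+T = 5, G+C = 14
Tm = 2(5) + 4(14) = 10 + 56 = 66°C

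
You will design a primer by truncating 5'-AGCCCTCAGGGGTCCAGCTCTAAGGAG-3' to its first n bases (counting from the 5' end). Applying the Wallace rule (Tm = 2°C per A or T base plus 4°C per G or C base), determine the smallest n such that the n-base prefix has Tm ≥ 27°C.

n = 9

First 8 bases: AGCCCTCA → Tm = 26°C (< 27°C)
First 9 bases: AGCCCTCAG → Tm = 30°C (≥ 27°C)
Each additional base adds 2°C (A/T) or 4°C (G/C), so Tm is non-decreasing in n; n = 9 is the first length to reach 27°C.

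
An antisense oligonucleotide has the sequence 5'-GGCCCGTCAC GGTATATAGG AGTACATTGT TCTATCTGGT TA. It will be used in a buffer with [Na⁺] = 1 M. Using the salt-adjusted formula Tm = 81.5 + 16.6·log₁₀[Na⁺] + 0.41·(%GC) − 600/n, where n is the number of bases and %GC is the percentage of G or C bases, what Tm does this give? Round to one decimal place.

85.8°C

Length n = 42. Scanning the sequence gives T=14, G=11, C=8, A=9.
G+C = 19, so %GC = 19/42 × 100 = 45.238%
Salt term: 16.6 × (0) = 0
GC term: 0.41 × 45.238 = 18.548; length term: −600/42 = −14.286
Tm = 81.5 + (0) + 18.548 − 14.286 = 85.762 → 85.8°C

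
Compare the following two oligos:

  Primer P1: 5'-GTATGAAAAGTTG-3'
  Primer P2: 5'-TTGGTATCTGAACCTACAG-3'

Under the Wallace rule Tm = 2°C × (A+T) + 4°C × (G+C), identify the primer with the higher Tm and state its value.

Primer P1: A+T=9, G+C=4 → Tm = 2(9)+4(4) = 34°C
Primer P2: A+T=11, G+C=8 → Tm = 2(11)+4(8) = 54°C
34°C vs 54°C → primer P2 is higher.

Primer P2, 54°C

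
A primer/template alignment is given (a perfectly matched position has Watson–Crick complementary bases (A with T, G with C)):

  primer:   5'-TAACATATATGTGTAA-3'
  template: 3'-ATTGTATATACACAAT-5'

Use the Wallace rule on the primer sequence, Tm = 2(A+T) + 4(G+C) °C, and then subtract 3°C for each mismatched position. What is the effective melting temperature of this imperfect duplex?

Primer base counts: A=7, T=6, G=2, C=1 → A+T=13, G+C=3
Perfect-match Tm = 2(13) + 4(3) = 26 + 12 = 38°C
Mismatches (positions where the bases are not complementary): 1 (at position 15)
Effective Tm = 38 − 1×3 = 38 − 3 = 35°C

35°C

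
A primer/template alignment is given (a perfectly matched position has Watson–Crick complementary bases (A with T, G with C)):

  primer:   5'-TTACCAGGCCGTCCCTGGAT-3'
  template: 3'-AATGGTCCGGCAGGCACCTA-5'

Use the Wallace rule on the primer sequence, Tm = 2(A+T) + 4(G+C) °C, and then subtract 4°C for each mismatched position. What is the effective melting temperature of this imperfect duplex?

60°C

Primer base counts: A=3, T=5, G=5, C=7 → A+T=8, G+C=12
Perfect-match Tm = 2(8) + 4(12) = 16 + 48 = 64°C
Mismatches (positions where the bases are not complementary): 1 (at position 15)
Effective Tm = 64 − 1×4 = 64 − 4 = 60°C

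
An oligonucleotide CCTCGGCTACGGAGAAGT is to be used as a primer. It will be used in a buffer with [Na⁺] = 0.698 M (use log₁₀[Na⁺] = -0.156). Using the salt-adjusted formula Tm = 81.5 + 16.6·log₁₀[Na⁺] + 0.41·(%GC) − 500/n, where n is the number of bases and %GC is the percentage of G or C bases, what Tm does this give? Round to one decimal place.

76.2°C

Length n = 18. Scanning the sequence gives T=3, C=5, A=4, G=6.
G+C = 11, so %GC = 11/18 × 100 = 61.111%
Salt term: 16.6 × (-0.156) = -2.59
GC term: 0.41 × 61.111 = 25.056; length term: −500/18 = −27.778
Tm = 81.5 + (-2.59) + 25.056 − 27.778 = 76.188 → 76.2°C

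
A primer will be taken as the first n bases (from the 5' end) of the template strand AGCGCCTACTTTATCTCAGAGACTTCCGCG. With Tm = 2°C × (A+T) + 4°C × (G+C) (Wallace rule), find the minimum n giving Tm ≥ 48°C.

n = 17

First 16 bases: AGCGCCTACTTTATCT → Tm = 46°C (< 48°C)
First 17 bases: AGCGCCTACTTTATCTC → Tm = 50°C (≥ 48°C)
Each additional base adds 2°C (A/T) or 4°C (G/C), so Tm is non-decreasing in n; n = 17 is the first length to reach 48°C.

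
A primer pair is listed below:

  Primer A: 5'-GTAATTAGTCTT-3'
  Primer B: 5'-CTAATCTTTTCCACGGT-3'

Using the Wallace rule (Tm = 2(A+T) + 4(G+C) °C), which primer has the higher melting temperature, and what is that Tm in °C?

Primer A: A+T=9, G+C=3 → Tm = 2(9)+4(3) = 30°C
Primer B: A+T=10, G+C=7 → Tm = 2(10)+4(7) = 48°C
30°C vs 48°C → primer B is higher.

Primer B, 48°C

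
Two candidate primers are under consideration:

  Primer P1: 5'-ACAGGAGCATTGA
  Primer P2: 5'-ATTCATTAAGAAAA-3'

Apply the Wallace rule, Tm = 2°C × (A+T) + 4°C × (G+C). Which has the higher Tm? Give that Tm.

Primer P1, 38°C

Primer P1: A+T=7, G+C=6 → Tm = 2(7)+4(6) = 38°C
Primer P2: A+T=12, G+C=2 → Tm = 2(12)+4(2) = 32°C
38°C vs 32°C → primer P1 is higher.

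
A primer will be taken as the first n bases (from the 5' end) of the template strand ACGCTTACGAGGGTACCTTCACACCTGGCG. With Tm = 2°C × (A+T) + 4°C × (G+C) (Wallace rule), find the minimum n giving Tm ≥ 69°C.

First 22 bases: ACGCTTACGAGGGTACCTTCAC → Tm = 68°C (< 69°C)
First 23 bases: ACGCTTACGAGGGTACCTTCACA → Tm = 70°C (≥ 69°C)
Since every base adds ≥2°C, Tm only increases with n, so the threshold is first crossed at n = 23.

n = 23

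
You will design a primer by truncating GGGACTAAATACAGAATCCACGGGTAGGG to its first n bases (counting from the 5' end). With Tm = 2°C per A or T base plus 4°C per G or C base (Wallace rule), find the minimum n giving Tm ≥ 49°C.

n = 18

First 17 bases: GGGACTAAATACAGAAT → Tm = 46°C (< 49°C)
First 18 bases: GGGACTAAATACAGAATC → Tm = 50°C (≥ 49°C)
Since every base adds ≥2°C, Tm only increases with n, so the threshold is first crossed at n = 18.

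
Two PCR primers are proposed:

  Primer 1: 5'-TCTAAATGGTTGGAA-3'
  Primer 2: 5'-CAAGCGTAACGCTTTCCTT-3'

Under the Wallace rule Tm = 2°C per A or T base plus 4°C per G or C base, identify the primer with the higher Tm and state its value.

Primer 1: A+T=10, G+C=5 → Tm = 2(10)+4(5) = 40°C
Primer 2: A+T=10, G+C=9 → Tm = 2(10)+4(9) = 56°C
40°C vs 56°C → primer 2 is higher.

Primer 2, 56°C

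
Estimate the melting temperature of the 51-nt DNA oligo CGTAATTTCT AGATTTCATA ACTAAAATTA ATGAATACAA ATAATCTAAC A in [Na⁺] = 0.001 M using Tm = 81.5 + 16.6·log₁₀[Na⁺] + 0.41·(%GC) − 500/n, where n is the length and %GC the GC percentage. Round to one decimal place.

29.9°C

Length n = 51. Scanning the sequence gives A=24, C=7, T=17, G=3.
G+C = 10, so %GC = 10/51 × 100 = 19.608%
Salt term: 16.6 × (-3) = -49.8
GC term: 0.41 × 19.608 = 8.039; length term: −500/51 = −9.804
Tm = 81.5 + (-49.8) + 8.039 − 9.804 = 29.935 → 29.9°C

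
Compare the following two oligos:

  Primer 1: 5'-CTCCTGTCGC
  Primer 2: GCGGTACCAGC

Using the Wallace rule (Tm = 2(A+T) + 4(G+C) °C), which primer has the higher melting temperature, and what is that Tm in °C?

Primer 1: A+T=3, G+C=7 → Tm = 2(3)+4(7) = 34°C
Primer 2: A+T=3, G+C=8 → Tm = 2(3)+4(8) = 38°C
34°C vs 38°C → primer 2 is higher.

Primer 2, 38°C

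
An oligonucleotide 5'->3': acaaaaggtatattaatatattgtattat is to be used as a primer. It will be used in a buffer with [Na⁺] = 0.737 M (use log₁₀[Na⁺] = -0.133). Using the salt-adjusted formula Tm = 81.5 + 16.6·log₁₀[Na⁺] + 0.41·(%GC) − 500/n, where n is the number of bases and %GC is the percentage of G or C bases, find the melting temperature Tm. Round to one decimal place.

Length n = 29. Base counts: T=12, C=1, G=3, A=13
G+C = 4, so %GC = 4/29 × 100 = 13.793%
Salt term: 16.6 × (-0.133) = -2.208
GC term: 0.41 × 13.793 = 5.655; length term: −500/29 = −17.241
Tm = 81.5 + (-2.208) + 5.655 − 17.241 = 67.706 → 67.7°C

67.7°C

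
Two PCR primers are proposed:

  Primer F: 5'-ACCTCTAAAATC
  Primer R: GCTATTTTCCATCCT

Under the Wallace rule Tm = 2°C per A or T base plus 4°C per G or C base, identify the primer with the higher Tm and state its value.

Primer F: A+T=8, G+C=4 → Tm = 2(8)+4(4) = 32°C
Primer R: A+T=9, G+C=6 → Tm = 2(9)+4(6) = 42°C
32°C vs 42°C → primer R is higher.

Primer R, 42°C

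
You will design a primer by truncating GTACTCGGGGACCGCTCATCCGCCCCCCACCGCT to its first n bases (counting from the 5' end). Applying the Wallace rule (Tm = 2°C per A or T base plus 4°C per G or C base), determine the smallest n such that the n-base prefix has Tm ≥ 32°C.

First 9 bases: GTACTCGGG → Tm = 30°C (< 32°C)
First 10 bases: GTACTCGGGG → Tm = 34°C (≥ 32°C)
Since every base adds ≥2°C, Tm only increases with n, so the threshold is first crossed at n = 10.

n = 10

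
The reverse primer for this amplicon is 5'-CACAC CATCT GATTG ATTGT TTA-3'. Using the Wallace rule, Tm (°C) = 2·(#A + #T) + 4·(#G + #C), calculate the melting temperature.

A=6, T=9, G=3, C=5
A+T = 15, G+C = 8
Tm = 2×15 + 4×8 = 62°C

62°C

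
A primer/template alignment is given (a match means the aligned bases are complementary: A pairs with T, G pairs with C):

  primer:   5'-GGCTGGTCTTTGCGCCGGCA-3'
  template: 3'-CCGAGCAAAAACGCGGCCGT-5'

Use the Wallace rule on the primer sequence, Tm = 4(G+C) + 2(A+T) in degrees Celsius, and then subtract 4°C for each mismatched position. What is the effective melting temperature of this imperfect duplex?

Primer base counts: A=1, T=5, G=8, C=6 → A+T=6, G+C=14
Perfect-match Tm = 2(6) + 4(14) = 12 + 56 = 68°C
Mismatches (positions where the bases are not complementary): 2 (at positions 5, 8)
Effective Tm = 68 − 2×4 = 68 − 8 = 60°C

60°C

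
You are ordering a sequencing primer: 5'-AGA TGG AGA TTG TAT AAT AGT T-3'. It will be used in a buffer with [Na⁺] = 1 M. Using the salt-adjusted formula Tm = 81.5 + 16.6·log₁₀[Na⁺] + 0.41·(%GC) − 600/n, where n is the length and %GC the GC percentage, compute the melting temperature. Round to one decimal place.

65.4°C

Length n = 22. Scanning the sequence gives G=6, T=8, A=8, C=0.
G+C = 6, so %GC = 6/22 × 100 = 27.273%
Salt term: 16.6 × (0) = 0
GC term: 0.41 × 27.273 = 11.182; length term: −600/22 = −27.273
Tm = 81.5 + (0) + 11.182 − 27.273 = 65.409 → 65.4°C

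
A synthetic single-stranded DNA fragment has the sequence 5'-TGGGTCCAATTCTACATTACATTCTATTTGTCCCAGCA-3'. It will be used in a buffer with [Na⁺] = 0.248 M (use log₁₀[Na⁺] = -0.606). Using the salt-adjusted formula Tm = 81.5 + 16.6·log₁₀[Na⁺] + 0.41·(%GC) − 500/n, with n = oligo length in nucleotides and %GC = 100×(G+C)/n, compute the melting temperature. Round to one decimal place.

Length n = 38. Counting bases: C=10, G=5, A=9, T=14
G+C = 15, so %GC = 15/38 × 100 = 39.474%
Salt term: 16.6 × (-0.606) = -10.06
GC term: 0.41 × 39.474 = 16.184; length term: −500/38 = −13.158
Tm = 81.5 + (-10.06) + 16.184 − 13.158 = 74.466 → 74.5°C

74.5°C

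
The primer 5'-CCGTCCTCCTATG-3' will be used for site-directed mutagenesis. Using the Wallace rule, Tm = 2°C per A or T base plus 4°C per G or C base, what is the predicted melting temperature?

42°C

C=6, A=1, G=2, T=4
A+T = 5, G+C = 8
Tm = 2(5) + 4(8) = 10 + 32 = 42°C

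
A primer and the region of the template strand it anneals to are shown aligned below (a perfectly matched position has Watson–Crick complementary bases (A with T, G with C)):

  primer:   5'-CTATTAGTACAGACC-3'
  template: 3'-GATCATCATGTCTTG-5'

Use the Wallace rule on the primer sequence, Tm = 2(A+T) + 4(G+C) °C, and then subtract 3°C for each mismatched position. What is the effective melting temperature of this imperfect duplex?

Primer base counts: A=5, T=4, G=2, C=4 → A+T=9, G+C=6
Perfect-match Tm = 2(9) + 4(6) = 18 + 24 = 42°C
Mismatches (positions where the bases are not complementary): 2 (at positions 4, 14)
Effective Tm = 42 − 2×3 = 42 − 6 = 36°C

36°C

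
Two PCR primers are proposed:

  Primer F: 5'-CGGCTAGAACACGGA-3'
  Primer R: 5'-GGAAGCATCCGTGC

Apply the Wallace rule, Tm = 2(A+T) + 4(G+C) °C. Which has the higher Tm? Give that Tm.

Primer F, 48°C

Primer F: A+T=6, G+C=9 → Tm = 2(6)+4(9) = 48°C
Primer R: A+T=5, G+C=9 → Tm = 2(5)+4(9) = 46°C
48°C vs 46°C → primer F is higher.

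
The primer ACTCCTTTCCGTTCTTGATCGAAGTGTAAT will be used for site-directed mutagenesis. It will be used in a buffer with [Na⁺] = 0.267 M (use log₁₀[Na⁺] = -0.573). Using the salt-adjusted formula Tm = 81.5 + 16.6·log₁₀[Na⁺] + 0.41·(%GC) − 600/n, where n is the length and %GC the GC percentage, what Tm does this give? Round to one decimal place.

Length n = 30. Counting bases: C=7, A=6, G=5, T=12
G+C = 12, so %GC = 12/30 × 100 = 40%
Salt term: 16.6 × (-0.573) = -9.512
GC term: 0.41 × 40 = 16.4; length term: −600/30 = −20
Tm = 81.5 + (-9.512) + 16.4 − 20 = 68.388 → 68.4°C

68.4°C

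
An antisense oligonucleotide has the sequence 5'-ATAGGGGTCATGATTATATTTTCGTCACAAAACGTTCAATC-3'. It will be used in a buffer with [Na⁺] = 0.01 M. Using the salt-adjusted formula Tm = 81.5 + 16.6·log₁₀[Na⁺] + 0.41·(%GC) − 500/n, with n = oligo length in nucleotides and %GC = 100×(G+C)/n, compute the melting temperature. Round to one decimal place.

50.1°C

Length n = 41. Counting bases: C=7, T=14, A=13, G=7
G+C = 14, so %GC = 14/41 × 100 = 34.146%
Salt term: 16.6 × (-2) = -33.2
GC term: 0.41 × 34.146 = 14; length term: −500/41 = −12.195
Tm = 81.5 + (-33.2) + 14 − 12.195 = 50.105 → 50.1°C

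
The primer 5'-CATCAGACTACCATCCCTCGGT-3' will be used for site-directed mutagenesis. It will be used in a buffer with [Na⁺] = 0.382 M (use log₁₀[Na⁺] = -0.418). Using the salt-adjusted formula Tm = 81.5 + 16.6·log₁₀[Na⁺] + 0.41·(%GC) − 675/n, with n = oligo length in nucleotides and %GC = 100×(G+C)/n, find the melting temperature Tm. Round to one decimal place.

Length n = 22. Counting bases: T=5, C=9, A=5, G=3
G+C = 12, so %GC = 12/22 × 100 = 54.545%
Salt term: 16.6 × (-0.418) = -6.939
GC term: 0.41 × 54.545 = 22.363; length term: −675/22 = −30.682
Tm = 81.5 + (-6.939) + 22.363 − 30.682 = 66.242 → 66.2°C

66.2°C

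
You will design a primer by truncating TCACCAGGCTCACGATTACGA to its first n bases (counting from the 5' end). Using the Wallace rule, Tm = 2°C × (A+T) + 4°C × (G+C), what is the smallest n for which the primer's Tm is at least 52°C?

n = 17

First 16 bases: TCACCAGGCTCACGAT → Tm = 50°C (< 52°C)
First 17 bases: TCACCAGGCTCACGATT → Tm = 52°C (≥ 52°C)
Since every base adds ≥2°C, Tm only increases with n, so the threshold is first crossed at n = 17.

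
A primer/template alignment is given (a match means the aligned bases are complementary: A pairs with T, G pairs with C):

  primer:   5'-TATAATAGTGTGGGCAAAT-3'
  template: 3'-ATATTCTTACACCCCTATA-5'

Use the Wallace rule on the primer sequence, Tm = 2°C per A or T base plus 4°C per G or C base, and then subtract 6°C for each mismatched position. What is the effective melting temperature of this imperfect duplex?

26°C

Primer base counts: A=7, T=6, G=5, C=1 → A+T=13, G+C=6
Perfect-match Tm = 2(13) + 4(6) = 26 + 24 = 50°C
Mismatches (positions where the bases are not complementary): 4 (at positions 6, 8, 15, 17)
Effective Tm = 50 − 4×6 = 50 − 24 = 26°C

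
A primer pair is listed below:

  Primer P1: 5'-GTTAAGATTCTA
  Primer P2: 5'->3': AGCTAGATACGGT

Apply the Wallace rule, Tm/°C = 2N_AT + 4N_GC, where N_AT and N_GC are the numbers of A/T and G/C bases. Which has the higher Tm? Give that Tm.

Primer P2, 38°C

Primer P1: A+T=9, G+C=3 → Tm = 2(9)+4(3) = 30°C
Primer P2: A+T=7, G+C=6 → Tm = 2(7)+4(6) = 38°C
30°C vs 38°C → primer P2 is higher.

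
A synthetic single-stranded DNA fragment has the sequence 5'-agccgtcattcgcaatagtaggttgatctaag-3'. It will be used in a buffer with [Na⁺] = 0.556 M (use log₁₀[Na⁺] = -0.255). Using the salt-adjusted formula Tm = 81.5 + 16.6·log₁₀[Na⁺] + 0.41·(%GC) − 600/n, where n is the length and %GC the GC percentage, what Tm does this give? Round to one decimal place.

Length n = 32. C=6, T=9, A=9, G=8
G+C = 14, so %GC = 14/32 × 100 = 43.75%
Salt term: 16.6 × (-0.255) = -4.233
GC term: 0.41 × 43.75 = 17.938; length term: −600/32 = −18.75
Tm = 81.5 + (-4.233) + 17.938 − 18.75 = 76.455 → 76.5°C

76.5°C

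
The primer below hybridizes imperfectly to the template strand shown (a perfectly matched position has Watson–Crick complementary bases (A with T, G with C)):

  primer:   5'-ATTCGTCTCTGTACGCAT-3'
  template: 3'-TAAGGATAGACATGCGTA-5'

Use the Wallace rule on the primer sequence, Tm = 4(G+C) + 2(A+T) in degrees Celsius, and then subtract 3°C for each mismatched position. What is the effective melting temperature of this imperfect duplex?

46°C

Primer base counts: A=3, T=7, G=3, C=5 → A+T=10, G+C=8
Perfect-match Tm = 2(10) + 4(8) = 20 + 32 = 52°C
Mismatches (positions where the bases are not complementary): 2 (at positions 5, 7)
Effective Tm = 52 − 2×3 = 52 − 6 = 46°C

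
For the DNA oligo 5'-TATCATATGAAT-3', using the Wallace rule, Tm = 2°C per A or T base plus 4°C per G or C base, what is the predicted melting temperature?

Counting bases: C=1, G=1, T=5, A=5
So N_AT = 10 and N_GC = 2.
Tm = 2×10 + 4×2 = 28°C

28°C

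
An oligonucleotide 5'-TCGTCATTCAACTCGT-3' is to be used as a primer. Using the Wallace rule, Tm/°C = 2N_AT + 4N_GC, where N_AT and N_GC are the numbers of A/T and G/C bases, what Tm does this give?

46°C

Counting bases: A=3, G=2, C=5, T=6
So N_AT = 9 and N_GC = 7.
Tm = 4·7 + 2·9 = 28 + 18 = 46°C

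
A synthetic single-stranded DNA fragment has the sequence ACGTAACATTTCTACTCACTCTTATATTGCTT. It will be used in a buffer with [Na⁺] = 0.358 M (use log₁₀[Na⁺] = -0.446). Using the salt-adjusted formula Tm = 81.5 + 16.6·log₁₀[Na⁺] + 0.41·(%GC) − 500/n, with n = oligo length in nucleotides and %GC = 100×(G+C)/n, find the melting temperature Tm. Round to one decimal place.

Length n = 32. Base counts: G=2, A=8, T=14, C=8
G+C = 10, so %GC = 10/32 × 100 = 31.25%
Salt term: 16.6 × (-0.446) = -7.404
GC term: 0.41 × 31.25 = 12.812; length term: −500/32 = −15.625
Tm = 81.5 + (-7.404) + 12.812 − 15.625 = 71.283 → 71.3°C

71.3°C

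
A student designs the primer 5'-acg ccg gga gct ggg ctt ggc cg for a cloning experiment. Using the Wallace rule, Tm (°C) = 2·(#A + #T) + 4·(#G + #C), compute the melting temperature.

82°C

Counting bases: T=3, C=7, A=2, G=11
AT pairs contribute 5, GC pairs contribute 18.
Tm = 2(5) + 4(18) = 10 + 72 = 82°C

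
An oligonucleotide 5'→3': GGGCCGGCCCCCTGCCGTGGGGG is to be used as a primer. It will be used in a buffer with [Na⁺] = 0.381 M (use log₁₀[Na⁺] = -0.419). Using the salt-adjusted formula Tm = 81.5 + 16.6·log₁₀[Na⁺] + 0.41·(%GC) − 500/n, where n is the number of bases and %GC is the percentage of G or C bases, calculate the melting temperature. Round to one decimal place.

Length n = 23. Base counts: C=9, T=2, A=0, G=12
G+C = 21, so %GC = 21/23 × 100 = 91.304%
Salt term: 16.6 × (-0.419) = -6.955
GC term: 0.41 × 91.304 = 37.435; length term: −500/23 = −21.739
Tm = 81.5 + (-6.955) + 37.435 − 21.739 = 90.241 → 90.2°C

90.2°C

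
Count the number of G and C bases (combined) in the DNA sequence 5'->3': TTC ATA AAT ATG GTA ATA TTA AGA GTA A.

Counting bases: T=10, C=1, G=4, A=13
Total G or C: 4 + 1 = 5

5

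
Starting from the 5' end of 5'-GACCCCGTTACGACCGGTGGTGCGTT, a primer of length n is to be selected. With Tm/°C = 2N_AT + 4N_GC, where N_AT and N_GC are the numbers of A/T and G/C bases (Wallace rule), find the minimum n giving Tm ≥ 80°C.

First 23 bases: GACCCCGTTACGACCGGTGGTGC → Tm = 78°C (< 80°C)
First 24 bases: GACCCCGTTACGACCGGTGGTGCG → Tm = 82°C (≥ 80°C)
Each additional base adds 2°C (A/T) or 4°C (G/C), so Tm is non-decreasing in n; n = 24 is the first length to reach 80°C.

n = 24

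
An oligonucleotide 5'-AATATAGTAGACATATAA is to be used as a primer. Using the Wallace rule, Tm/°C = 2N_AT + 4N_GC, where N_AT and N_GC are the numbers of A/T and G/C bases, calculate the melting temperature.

42°C

T=5, A=10, C=1, G=2
So N_AT = 15 and N_GC = 3.
Tm = 2×15 + 4×3 = 42°C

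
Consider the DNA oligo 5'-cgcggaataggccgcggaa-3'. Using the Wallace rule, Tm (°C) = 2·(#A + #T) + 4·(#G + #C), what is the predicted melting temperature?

64°C

Base counts: G=8, A=5, T=1, C=5
A+T = 6, G+C = 13
Tm = 4·13 + 2·6 = 52 + 12 = 64°C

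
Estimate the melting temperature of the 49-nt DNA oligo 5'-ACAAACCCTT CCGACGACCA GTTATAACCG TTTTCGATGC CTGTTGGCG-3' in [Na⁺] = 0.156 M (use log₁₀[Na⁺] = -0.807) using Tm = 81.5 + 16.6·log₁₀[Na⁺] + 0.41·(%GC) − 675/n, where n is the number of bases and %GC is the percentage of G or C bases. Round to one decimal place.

75.2°C

Length n = 49. G=10, C=15, T=13, A=11
G+C = 25, so %GC = 25/49 × 100 = 51.02%
Salt term: 16.6 × (-0.807) = -13.396
GC term: 0.41 × 51.02 = 20.918; length term: −675/49 = −13.776
Tm = 81.5 + (-13.396) + 20.918 − 13.776 = 75.246 → 75.2°C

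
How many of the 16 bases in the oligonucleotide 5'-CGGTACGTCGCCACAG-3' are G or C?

11

Counting bases: C=6, G=5, A=3, T=2
G+C = 5 + 6 = 11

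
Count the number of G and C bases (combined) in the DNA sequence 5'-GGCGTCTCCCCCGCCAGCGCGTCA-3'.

19

G=7, A=2, T=3, C=12
G+C = 7 + 12 = 19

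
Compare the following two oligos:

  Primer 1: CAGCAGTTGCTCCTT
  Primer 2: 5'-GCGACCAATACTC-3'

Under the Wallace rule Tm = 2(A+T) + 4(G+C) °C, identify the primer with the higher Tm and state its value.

Primer 1, 46°C

Primer 1: A+T=7, G+C=8 → Tm = 2(7)+4(8) = 46°C
Primer 2: A+T=6, G+C=7 → Tm = 2(6)+4(7) = 40°C
46°C vs 40°C → primer 1 is higher.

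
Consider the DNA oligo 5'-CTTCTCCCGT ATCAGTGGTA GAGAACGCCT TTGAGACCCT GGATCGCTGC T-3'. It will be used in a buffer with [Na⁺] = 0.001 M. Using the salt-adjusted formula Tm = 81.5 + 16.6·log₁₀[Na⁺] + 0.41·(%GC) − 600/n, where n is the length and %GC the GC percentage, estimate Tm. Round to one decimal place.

Length n = 51. Counting bases: A=9, C=15, T=14, G=13
G+C = 28, so %GC = 28/51 × 100 = 54.902%
Salt term: 16.6 × (-3) = -49.8
GC term: 0.41 × 54.902 = 22.51; length term: −600/51 = −11.765
Tm = 81.5 + (-49.8) + 22.51 − 11.765 = 42.445 → 42.4°C

42.4°C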